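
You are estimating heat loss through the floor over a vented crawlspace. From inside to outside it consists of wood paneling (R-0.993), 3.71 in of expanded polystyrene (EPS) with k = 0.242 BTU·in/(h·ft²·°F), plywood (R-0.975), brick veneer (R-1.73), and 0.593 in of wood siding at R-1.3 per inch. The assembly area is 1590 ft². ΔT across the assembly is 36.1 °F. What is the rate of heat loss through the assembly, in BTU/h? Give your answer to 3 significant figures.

2900 BTU/h

3.71/0.242 = 15.33
0.593 × 1.3 = 0.7709
R_total = 0.993 + 15.33 + 0.975 + 1.73 + 0.7709 = 19.8 ft²·°F·h/BTU
Q = A·ΔT/R = 1590 × 36.1 / 19.8 = 2899 BTU/h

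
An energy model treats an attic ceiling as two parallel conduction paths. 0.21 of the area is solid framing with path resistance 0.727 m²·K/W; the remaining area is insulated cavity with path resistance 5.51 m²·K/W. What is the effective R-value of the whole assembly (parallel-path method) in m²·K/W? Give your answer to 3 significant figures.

U_eff = 0.79/5.51 + 0.21/0.727 = 0.1434 + 0.2889 = 0.4322
R_eff = 1/U_eff = 2.314 m²·K/W

2.31 m²·K/W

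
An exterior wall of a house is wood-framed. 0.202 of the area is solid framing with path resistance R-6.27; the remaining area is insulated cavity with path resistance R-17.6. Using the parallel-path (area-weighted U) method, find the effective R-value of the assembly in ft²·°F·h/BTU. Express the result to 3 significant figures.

12.9 ft²·°F·h/BTU

U_eff = 0.798/17.6 + 0.202/6.27 = 0.04534 + 0.03222 = 0.07756
R_eff = 1/U_eff = 12.89 ft²·°F·h/BTU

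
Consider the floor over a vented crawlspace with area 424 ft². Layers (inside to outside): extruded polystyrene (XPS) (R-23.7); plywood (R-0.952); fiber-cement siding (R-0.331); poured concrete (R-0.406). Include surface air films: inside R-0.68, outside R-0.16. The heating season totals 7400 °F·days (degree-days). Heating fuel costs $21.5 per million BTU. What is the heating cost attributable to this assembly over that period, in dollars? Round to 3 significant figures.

R_total = 0.68 + 23.7 + 0.952 + 0.331 + 0.406 + 0.16 = 26.23 ft²·°F·h/BTU
E = A × HDD × 24 / R = 424 × 7400 × 24 / 26.23 = 2871000 BTU
Cost = 2871000/10⁶ × 21.5 = $61.73

61.7 dollars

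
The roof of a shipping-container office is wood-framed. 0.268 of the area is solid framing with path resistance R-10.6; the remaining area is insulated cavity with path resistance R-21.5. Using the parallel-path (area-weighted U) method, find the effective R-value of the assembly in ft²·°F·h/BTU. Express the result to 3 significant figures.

16.9 ft²·°F·h/BTU

U_eff = 0.732/21.5 + 0.268/10.6 = 0.03405 + 0.02528 = 0.05933
R_eff = 1/U_eff = 16.86 ft²·°F·h/BTU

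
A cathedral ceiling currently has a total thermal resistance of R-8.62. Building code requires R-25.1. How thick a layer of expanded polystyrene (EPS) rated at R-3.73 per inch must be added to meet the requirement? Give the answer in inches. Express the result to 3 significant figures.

ΔR = 25.1 − 8.62 = 16.48 ft²·°F·h/BTU
L = ΔR / (R/in) = 16.48/3.73 = 4.418 in

4.42 in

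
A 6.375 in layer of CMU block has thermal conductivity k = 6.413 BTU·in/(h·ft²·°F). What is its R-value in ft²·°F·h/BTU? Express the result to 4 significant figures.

0.9941 ft²·°F·h/BTU

R = L/k = 6.375/6.413 = 0.99407 ft²·°F·h/BTU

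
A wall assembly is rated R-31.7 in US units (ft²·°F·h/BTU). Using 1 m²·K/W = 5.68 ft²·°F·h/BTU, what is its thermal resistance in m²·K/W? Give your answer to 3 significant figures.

R_SI = 31.7/5.68 = 5.581

5.58 m²·K/W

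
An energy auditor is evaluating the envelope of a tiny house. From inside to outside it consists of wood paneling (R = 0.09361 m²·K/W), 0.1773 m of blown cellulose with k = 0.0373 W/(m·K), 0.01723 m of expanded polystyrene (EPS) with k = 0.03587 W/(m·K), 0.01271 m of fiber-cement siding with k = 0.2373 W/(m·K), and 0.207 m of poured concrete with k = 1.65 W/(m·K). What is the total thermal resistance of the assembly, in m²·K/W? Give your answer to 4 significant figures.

0.1773/0.0373 = 4.7534
0.01723/0.03587 = 0.48035
0.01271/0.2373 = 0.053561
0.207/1.65 = 0.12545
R_total = 0.09361 + 4.7534 + 0.48035 + 0.053561 + 0.12545 = 5.5063 m²·K/W

5.506 m²·K/W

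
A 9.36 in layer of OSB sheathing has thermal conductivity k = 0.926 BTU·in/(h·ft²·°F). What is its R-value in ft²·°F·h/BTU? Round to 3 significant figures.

10.1 ft²·°F·h/BTU

R = L/k = 9.36/0.926 = 10.11 ft²·°F·h/BTU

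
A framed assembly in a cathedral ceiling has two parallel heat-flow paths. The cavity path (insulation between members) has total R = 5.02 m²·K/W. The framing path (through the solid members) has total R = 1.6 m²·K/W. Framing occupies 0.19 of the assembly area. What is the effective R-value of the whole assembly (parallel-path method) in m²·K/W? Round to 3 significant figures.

3.57 m²·K/W

U_eff = 0.81/5.02 + 0.19/1.6 = 0.1614 + 0.1187 = 0.2801
R_eff = 1/U_eff = 3.57 m²·K/W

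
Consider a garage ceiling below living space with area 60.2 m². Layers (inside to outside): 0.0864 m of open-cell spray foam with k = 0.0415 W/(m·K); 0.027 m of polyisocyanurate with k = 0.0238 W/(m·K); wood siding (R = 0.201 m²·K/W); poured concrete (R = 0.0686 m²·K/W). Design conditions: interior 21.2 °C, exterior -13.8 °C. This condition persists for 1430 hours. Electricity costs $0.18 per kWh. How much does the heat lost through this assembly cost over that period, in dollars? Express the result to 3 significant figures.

156 dollars

0.0864/0.0415 = 2.082
0.027/0.0238 = 1.134
R_total = 2.082 + 1.134 + 0.201 + 0.0686 = 3.486 m²·K/W
Q = 60.2 × (21.2 − (-13.8)) / 3.486 = 604.4 W
E = 604.4 W × 1430 h / 1000 = 864.3 kWh
Cost = 864.3 × 0.18 = $155.6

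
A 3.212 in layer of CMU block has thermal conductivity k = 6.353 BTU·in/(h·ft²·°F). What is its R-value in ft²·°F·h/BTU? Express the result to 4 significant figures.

R = L/k = 3.212/6.353 = 0.50559 ft²·°F·h/BTU

0.5056 ft²·°F·h/BTU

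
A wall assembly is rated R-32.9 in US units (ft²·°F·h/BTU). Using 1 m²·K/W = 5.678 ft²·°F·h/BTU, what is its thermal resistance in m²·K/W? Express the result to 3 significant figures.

5.79 m²·K/W

R_SI = 32.9/5.678 = 5.794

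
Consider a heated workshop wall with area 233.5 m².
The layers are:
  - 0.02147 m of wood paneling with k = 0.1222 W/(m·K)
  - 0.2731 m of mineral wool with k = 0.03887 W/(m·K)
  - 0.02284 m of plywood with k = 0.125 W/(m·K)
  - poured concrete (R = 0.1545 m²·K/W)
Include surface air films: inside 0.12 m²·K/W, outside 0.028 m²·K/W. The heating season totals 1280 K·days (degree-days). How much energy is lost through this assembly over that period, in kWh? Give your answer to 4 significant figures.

933.2 kWh

0.02147/0.1222 = 0.1757
0.2731/0.03887 = 7.026
0.02284/0.125 = 0.18272
R_total = 0.12 + 0.1757 + 7.026 + 0.18272 + 0.1545 + 0.028 = 7.6869 m²·K/W
E = A × HDD × 24 / R / 1000 = 233.5 × 1280 × 24 / 7.6869 / 1000 = 933.16 kWh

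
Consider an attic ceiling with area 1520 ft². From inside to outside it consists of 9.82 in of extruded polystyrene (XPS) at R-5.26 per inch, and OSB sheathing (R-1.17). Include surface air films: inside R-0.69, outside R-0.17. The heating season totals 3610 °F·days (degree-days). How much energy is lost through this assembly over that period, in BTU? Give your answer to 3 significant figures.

2450000 BTU

9.82 × 5.26 = 51.65
R_total = 0.69 + 51.65 + 1.17 + 0.17 = 53.68 ft²·°F·h/BTU
E = A × HDD × 24 / R = 1520 × 3610 × 24 / 53.68 = 2453000 BTU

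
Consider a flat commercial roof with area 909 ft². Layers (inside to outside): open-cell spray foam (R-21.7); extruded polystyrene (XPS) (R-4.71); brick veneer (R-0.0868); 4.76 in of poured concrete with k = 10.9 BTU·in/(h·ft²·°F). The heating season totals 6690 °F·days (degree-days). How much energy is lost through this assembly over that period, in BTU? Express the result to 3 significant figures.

4.76/10.9 = 0.4367
R_total = 21.7 + 4.71 + 0.0868 + 0.4367 = 26.93 ft²·°F·h/BTU
E = A × HDD × 24 / R = 909 × 6690 × 24 / 26.93 = 5419000 BTU

5420000 BTU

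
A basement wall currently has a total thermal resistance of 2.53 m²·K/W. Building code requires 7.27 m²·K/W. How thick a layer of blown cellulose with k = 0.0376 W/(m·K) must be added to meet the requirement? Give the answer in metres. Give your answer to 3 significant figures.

ΔR = 7.27 − 2.53 = 4.74 m²·K/W
L = ΔR × k = 4.74 × 0.0376 = 0.1782 m

0.178 m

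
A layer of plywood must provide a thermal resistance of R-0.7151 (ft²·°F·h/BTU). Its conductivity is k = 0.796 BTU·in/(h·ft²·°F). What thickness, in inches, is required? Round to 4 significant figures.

0.5692 in

L = R × k = 0.7151 × 0.796 = 0.56922 in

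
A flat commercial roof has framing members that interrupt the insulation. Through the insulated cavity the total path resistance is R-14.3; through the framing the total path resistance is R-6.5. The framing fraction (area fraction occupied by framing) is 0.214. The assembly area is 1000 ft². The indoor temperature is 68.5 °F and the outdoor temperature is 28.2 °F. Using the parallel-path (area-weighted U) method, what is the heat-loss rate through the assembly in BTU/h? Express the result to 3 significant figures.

3540 BTU/h

U_eff = 0.786/14.3 + 0.214/6.5 = 0.05497 + 0.03292 = 0.08789
R_eff = 1/U_eff = 11.38 ft²·°F·h/BTU
Q = 1000 × (68.5 − 28.2) / 11.38 = 3542 BTU/h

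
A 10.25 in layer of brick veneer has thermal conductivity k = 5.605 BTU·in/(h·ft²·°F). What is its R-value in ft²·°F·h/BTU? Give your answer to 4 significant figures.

1.829 ft²·°F·h/BTU

R = L/k = 10.25/5.605 = 1.8287 ft²·°F·h/BTU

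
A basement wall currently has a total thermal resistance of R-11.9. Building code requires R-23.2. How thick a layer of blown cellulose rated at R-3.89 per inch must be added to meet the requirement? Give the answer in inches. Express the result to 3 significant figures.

2.90 in

ΔR = 23.2 − 11.9 = 11.3 ft²·°F·h/BTU
L = ΔR / (R/in) = 11.3/3.89 = 2.905 in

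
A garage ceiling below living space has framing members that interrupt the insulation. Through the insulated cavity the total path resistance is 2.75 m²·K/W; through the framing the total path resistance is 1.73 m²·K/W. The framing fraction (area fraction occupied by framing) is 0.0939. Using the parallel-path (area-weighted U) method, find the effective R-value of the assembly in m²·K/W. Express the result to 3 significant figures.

2.61 m²·K/W

U_eff = 0.9061/2.75 + 0.0939/1.73 = 0.3295 + 0.05428 = 0.3838
R_eff = 1/U_eff = 2.606 m²·K/W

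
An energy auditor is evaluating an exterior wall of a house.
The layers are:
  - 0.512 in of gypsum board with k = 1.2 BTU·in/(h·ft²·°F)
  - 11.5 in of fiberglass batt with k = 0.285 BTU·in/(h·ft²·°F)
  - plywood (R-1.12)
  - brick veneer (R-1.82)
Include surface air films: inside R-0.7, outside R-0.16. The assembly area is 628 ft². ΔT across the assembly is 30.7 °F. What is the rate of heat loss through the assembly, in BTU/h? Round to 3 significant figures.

0.512/1.2 = 0.4267
11.5/0.285 = 40.35
R_total = 0.7 + 0.4267 + 40.35 + 1.12 + 1.82 + 0.16 = 44.58 ft²·°F·h/BTU
Q = A·ΔT/R = 628 × 30.7 / 44.58 = 432.5 BTU/h

432 BTU/h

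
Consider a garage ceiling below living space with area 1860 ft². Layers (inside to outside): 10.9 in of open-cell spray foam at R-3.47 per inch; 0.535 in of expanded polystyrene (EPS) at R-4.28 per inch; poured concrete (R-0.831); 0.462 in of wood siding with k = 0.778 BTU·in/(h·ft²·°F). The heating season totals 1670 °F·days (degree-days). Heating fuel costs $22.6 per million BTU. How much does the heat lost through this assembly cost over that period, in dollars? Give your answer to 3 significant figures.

40.6 dollars

10.9 × 3.47 = 37.82
0.535 × 4.28 = 2.29
0.462/0.778 = 0.5938
R_total = 37.82 + 2.29 + 0.831 + 0.5938 = 41.54 ft²·°F·h/BTU
E = A × HDD × 24 / R = 1860 × 1670 × 24 / 41.54 = 1795000 BTU
Cost = 1795000/10⁶ × 22.6 = $40.56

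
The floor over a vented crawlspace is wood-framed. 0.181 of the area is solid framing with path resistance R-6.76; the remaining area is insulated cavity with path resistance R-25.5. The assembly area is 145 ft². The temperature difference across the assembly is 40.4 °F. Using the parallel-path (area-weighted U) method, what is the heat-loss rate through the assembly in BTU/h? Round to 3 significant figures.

U_eff = 0.819/25.5 + 0.181/6.76 = 0.03212 + 0.02678 = 0.05889
R_eff = 1/U_eff = 16.98 ft²·°F·h/BTU
Q = 145 × 40.4 / 16.98 = 345 BTU/h

345 BTU/h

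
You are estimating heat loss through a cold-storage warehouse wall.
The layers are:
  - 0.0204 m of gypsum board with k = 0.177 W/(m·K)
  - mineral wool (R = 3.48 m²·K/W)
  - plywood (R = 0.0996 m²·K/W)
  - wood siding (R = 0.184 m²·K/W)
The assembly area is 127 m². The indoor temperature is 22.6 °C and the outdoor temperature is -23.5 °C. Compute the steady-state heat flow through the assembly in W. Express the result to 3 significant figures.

0.0204/0.177 = 0.1153
R_total = 0.1153 + 3.48 + 0.0996 + 0.184 = 3.879 m²·K/W
Q = A·ΔT/R = 127 × (22.6 − (-23.5)) / 3.879 = 1509 W

1510 W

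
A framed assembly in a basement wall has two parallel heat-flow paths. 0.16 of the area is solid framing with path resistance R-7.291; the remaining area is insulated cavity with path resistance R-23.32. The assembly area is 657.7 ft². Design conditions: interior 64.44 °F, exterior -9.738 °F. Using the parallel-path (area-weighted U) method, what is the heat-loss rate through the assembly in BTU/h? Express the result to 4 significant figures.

U_eff = 0.84/23.32 + 0.16/7.291 = 0.036021 + 0.021945 = 0.057965
R_eff = 1/U_eff = 17.252 ft²·°F·h/BTU
Q = 657.7 × (64.44 − (-9.738)) / 17.252 = 2828 BTU/h

2828 BTU/h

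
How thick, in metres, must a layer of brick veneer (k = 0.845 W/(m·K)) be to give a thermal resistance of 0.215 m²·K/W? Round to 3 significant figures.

0.182 m

L = R·k = 0.215 × 0.845 = 0.1817 m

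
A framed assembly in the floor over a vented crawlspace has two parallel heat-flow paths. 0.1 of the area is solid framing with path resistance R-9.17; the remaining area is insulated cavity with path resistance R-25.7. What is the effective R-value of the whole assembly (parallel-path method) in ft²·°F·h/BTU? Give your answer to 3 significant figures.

U_eff = 0.9/25.7 + 0.1/9.17 = 0.03502 + 0.01091 = 0.04592
R_eff = 1/U_eff = 21.77 ft²·°F·h/BTU

21.8 ft²·°F·h/BTU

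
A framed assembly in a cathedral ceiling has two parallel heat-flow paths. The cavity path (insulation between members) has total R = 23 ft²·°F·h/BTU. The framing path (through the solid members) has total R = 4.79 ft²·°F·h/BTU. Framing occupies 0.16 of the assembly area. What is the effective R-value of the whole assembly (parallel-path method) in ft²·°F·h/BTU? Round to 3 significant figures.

14.3 ft²·°F·h/BTU

U_eff = 0.84/23 + 0.16/4.79 = 0.03652 + 0.0334 = 0.06992
R_eff = 1/U_eff = 14.3 ft²·°F·h/BTU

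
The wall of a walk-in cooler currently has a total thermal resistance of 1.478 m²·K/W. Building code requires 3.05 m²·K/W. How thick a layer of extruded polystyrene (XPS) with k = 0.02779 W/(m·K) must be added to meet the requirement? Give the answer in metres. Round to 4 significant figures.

0.04369 m

ΔR = 3.05 − 1.478 = 1.572 m²·K/W
L = ΔR × k = 1.572 × 0.02779 = 0.043686 m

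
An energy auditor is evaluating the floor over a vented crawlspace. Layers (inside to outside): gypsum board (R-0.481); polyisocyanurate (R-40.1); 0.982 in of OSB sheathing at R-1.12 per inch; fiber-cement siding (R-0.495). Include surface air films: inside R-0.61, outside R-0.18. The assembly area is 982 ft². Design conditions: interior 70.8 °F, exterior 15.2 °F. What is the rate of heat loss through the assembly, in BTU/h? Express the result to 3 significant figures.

0.982 × 1.12 = 1.1
R_total = 0.61 + 0.481 + 40.1 + 1.1 + 0.495 + 0.18 = 42.97 ft²·°F·h/BTU
Q = A·ΔT/R = 982 × (70.8 − 15.2) / 42.97 = 1271 BTU/h

1270 BTU/h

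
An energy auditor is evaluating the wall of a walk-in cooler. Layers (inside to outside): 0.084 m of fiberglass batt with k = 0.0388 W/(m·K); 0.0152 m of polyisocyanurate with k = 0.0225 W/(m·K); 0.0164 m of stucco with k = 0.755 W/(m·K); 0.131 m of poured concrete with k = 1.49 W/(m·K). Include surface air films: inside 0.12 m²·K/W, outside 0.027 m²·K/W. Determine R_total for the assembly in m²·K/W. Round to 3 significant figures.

3.10 m²·K/W

0.084/0.0388 = 2.165
0.0152/0.0225 = 0.6756
0.0164/0.755 = 0.02172
0.131/1.49 = 0.08792
R_total = 0.12 + 2.165 + 0.6756 + 0.02172 + 0.08792 + 0.027 = 3.097 m²·K/W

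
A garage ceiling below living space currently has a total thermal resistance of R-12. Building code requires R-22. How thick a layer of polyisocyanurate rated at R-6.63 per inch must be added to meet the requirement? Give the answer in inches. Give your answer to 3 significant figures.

1.51 in

ΔR = 22 − 12 = 10 ft²·°F·h/BTU
L = ΔR / (R/in) = 10/6.63 = 1.508 in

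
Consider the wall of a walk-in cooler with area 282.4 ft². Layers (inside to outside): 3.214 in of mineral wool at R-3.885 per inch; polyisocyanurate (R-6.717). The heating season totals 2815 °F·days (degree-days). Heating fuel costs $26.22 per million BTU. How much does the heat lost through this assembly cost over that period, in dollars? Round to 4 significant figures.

26.05 dollars

3.214 × 3.885 = 12.486
R_total = 12.486 + 6.717 = 19.203 ft²·°F·h/BTU
E = A × HDD × 24 / R = 282.4 × 2815 × 24 / 19.203 = 993520 BTU
Cost = 993520/10⁶ × 26.22 = $26.05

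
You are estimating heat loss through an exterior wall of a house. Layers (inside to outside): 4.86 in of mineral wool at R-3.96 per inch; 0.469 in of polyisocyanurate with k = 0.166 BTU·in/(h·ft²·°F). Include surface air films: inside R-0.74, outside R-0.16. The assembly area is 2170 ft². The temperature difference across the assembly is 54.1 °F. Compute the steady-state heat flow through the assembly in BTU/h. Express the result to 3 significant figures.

5110 BTU/h

4.86 × 3.96 = 19.25
0.469/0.166 = 2.825
R_total = 0.74 + 19.25 + 2.825 + 0.16 = 22.97 ft²·°F·h/BTU
Q = A·ΔT/R = 2170 × 54.1 / 22.97 = 5111 BTU/h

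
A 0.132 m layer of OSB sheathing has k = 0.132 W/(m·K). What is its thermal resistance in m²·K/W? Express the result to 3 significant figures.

1.00 m²·K/W

R = L/k = 0.132/0.132 = 1 m²·K/W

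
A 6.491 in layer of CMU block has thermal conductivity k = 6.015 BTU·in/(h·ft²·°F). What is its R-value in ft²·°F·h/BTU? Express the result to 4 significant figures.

1.079 ft²·°F·h/BTU

R = L/k = 6.491/6.015 = 1.0791 ft²·°F·h/BTU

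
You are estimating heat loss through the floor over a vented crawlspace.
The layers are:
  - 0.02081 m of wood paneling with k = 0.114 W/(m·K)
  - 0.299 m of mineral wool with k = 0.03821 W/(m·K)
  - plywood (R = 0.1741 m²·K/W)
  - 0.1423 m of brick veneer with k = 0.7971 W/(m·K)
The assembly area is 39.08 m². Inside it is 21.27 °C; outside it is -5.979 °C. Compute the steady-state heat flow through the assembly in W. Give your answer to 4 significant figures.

127.4 W

0.02081/0.114 = 0.18254
0.299/0.03821 = 7.8252
0.1423/0.7971 = 0.17852
R_total = 0.18254 + 7.8252 + 0.1741 + 0.17852 = 8.3603 m²·K/W
Q = A·ΔT/R = 39.08 × (21.27 − (-5.979)) / 8.3603 = 127.37 W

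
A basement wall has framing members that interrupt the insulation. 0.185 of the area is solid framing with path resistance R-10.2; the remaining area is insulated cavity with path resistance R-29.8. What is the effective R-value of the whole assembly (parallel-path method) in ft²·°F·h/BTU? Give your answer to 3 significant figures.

U_eff = 0.815/29.8 + 0.185/10.2 = 0.02735 + 0.01814 = 0.04549
R_eff = 1/U_eff = 21.98 ft²·°F·h/BTU

22.0 ft²·°F·h/BTU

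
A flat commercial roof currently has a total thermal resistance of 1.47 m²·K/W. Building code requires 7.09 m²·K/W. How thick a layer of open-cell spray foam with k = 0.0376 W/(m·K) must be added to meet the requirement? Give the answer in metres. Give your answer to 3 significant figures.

ΔR = 7.09 − 1.47 = 5.62 m²·K/W
L = ΔR × k = 5.62 × 0.0376 = 0.2113 m

0.211 m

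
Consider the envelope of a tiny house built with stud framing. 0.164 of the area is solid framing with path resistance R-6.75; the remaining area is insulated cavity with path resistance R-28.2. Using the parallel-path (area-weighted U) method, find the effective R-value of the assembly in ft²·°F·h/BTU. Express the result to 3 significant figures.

18.5 ft²·°F·h/BTU

U_eff = 0.836/28.2 + 0.164/6.75 = 0.02965 + 0.0243 = 0.05394
R_eff = 1/U_eff = 18.54 ft²·°F·h/BTU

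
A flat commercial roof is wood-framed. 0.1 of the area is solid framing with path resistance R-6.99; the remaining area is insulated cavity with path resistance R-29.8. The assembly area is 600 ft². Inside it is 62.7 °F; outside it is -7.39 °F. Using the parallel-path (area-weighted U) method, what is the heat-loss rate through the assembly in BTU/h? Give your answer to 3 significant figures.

1870 BTU/h

U_eff = 0.9/29.8 + 0.1/6.99 = 0.0302 + 0.01431 = 0.04451
R_eff = 1/U_eff = 22.47 ft²·°F·h/BTU
Q = 600 × (62.7 − (-7.39)) / 22.47 = 1872 BTU/h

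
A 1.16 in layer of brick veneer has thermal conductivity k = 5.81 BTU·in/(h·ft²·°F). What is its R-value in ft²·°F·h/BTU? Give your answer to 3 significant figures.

R = L/k = 1.16/5.81 = 0.1997 ft²·°F·h/BTU

0.200 ft²·°F·h/BTU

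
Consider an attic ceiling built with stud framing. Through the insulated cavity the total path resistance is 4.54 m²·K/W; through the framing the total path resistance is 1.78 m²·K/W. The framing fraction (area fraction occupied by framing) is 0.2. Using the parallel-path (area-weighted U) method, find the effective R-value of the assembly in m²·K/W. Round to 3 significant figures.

U_eff = 0.8/4.54 + 0.2/1.78 = 0.1762 + 0.1124 = 0.2886
R_eff = 1/U_eff = 3.465 m²·K/W

3.47 m²·K/W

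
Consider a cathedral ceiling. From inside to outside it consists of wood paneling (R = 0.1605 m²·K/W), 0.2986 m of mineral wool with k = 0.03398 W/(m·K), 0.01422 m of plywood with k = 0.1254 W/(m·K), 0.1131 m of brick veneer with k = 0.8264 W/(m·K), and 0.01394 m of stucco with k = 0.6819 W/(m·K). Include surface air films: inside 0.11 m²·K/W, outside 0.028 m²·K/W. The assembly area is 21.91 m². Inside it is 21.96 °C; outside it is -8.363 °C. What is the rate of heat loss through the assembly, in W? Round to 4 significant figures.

0.2986/0.03398 = 8.7875
0.01422/0.1254 = 0.1134
0.1131/0.8264 = 0.13686
0.01394/0.6819 = 0.020443
R_total = 0.11 + 0.1605 + 8.7875 + 0.1134 + 0.13686 + 0.020443 + 0.028 = 9.3567 m²·K/W
Q = A·ΔT/R = 21.91 × (21.96 − (-8.363)) / 9.3567 = 71.005 W

71.01 W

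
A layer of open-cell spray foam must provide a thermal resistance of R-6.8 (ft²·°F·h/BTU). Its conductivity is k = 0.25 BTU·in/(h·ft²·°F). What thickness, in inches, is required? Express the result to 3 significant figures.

L = R × k = 6.8 × 0.25 = 1.7 in

1.70 in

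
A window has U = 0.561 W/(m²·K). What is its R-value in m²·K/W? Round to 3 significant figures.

R = 1/U = 1/0.561 = 1.783

1.78 m²·K/W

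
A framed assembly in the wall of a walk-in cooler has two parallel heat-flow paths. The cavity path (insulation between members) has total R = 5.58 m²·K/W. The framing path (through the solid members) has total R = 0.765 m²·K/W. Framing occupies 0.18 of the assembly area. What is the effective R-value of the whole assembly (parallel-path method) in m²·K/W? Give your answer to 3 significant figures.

U_eff = 0.82/5.58 + 0.18/0.765 = 0.147 + 0.2353 = 0.3822
R_eff = 1/U_eff = 2.616 m²·K/W

2.62 m²·K/W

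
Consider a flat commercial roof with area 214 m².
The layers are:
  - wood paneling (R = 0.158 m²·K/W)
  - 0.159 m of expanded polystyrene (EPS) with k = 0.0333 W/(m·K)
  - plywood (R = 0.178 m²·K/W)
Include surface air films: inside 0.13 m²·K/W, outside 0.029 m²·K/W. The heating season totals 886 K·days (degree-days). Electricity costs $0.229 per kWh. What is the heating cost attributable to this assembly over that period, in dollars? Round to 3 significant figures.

0.159/0.0333 = 4.775
R_total = 0.13 + 0.158 + 4.775 + 0.178 + 0.029 = 5.27 m²·K/W
E = A × HDD × 24 / R / 1000 = 214 × 886 × 24 / 5.27 / 1000 = 863.5 kWh
Cost = 863.5 × 0.229 = $197.7

198 dollars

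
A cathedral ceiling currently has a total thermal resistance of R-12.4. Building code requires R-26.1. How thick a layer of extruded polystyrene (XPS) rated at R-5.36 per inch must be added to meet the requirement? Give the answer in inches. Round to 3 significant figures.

2.56 in

ΔR = 26.1 − 12.4 = 13.7 ft²·°F·h/BTU
L = ΔR / (R/in) = 13.7/5.36 = 2.556 in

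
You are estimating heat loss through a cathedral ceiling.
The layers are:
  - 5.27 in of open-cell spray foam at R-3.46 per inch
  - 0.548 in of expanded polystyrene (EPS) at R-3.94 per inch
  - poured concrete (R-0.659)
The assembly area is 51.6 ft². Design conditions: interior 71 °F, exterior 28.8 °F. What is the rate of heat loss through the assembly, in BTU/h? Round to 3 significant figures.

103 BTU/h

5.27 × 3.46 = 18.23
0.548 × 3.94 = 2.159
R_total = 18.23 + 2.159 + 0.659 = 21.05 ft²·°F·h/BTU
Q = A·ΔT/R = 51.6 × (71 − 28.8) / 21.05 = 103.4 BTU/h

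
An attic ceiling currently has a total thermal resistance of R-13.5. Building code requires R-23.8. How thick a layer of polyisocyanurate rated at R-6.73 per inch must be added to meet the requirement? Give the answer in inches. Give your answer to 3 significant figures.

ΔR = 23.8 − 13.5 = 10.3 ft²·°F·h/BTU
L = ΔR / (R/in) = 10.3/6.73 = 1.53 in

1.53 in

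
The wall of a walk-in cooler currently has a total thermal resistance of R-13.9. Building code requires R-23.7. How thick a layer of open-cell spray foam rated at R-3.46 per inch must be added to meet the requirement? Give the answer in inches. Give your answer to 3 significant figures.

2.83 in

ΔR = 23.7 − 13.9 = 9.8 ft²·°F·h/BTU
L = ΔR / (R/in) = 9.8/3.46 = 2.832 in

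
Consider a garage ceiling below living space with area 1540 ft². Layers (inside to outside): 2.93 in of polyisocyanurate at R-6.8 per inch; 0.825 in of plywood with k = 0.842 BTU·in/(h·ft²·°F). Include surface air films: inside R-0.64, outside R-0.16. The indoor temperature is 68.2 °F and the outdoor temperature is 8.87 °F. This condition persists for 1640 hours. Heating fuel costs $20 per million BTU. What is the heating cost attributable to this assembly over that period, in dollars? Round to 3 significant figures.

2.93 × 6.8 = 19.92
0.825/0.842 = 0.9798
R_total = 0.64 + 19.92 + 0.9798 + 0.16 = 21.7 ft²·°F·h/BTU
Q = 1540 × (68.2 − 8.87) / 21.7 = 4210 BTU/h
E = 4210 × 1640 = 6904000 BTU
Cost = 6904000/10⁶ × 20 = $138.1

138 dollars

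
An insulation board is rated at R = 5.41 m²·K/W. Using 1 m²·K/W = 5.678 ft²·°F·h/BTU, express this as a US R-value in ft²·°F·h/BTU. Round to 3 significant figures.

30.7 ft²·°F·h/BTU

R_US = 5.41 × 5.678 = 30.72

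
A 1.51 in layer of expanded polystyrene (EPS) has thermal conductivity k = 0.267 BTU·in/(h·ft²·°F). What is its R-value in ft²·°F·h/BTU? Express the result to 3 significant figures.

R = L/k = 1.51/0.267 = 5.655 ft²·°F·h/BTU

5.66 ft²·°F·h/BTU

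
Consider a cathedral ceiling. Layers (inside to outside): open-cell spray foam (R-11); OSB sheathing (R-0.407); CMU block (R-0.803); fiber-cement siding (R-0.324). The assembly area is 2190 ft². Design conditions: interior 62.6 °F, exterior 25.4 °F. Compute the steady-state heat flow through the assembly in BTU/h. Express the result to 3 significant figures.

6500 BTU/h

R_total = 11 + 0.407 + 0.803 + 0.324 = 12.53 ft²·°F·h/BTU
Q = A·ΔT/R = 2190 × (62.6 − 25.4) / 12.53 = 6500 BTU/h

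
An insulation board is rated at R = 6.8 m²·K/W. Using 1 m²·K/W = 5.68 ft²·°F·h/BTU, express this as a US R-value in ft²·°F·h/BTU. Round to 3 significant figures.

38.6 ft²·°F·h/BTU

R_US = 6.8 × 5.68 = 38.62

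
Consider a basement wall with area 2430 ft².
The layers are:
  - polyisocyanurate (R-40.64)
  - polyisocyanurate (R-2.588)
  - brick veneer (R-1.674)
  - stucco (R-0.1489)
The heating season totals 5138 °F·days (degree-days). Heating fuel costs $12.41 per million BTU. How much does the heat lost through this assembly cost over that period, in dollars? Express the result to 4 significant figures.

82.54 dollars

R_total = 40.64 + 2.588 + 1.674 + 0.1489 = 45.051 ft²·°F·h/BTU
E = A × HDD × 24 / R = 2430 × 5138 × 24 / 45.051 = 6651300 BTU
Cost = 6651300/10⁶ × 12.41 = $82.543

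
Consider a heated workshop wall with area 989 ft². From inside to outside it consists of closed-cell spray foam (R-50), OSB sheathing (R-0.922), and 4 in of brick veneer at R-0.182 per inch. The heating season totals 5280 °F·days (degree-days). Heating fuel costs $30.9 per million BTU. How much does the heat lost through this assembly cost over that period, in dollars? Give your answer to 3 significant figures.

75.0 dollars

4 × 0.182 = 0.728
R_total = 50 + 0.922 + 0.728 = 51.65 ft²·°F·h/BTU
E = A × HDD × 24 / R = 989 × 5280 × 24 / 51.65 = 2426000 BTU
Cost = 2426000/10⁶ × 30.9 = $74.98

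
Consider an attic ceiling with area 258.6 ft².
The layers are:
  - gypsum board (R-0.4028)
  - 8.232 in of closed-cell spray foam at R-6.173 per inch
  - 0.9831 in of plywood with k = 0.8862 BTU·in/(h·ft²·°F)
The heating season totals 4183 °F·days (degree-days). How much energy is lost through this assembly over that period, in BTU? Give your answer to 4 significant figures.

496100 BTU

8.232 × 6.173 = 50.816
0.9831/0.8862 = 1.1093
R_total = 0.4028 + 50.816 + 1.1093 = 52.328 ft²·°F·h/BTU
E = A × HDD × 24 / R = 258.6 × 4183 × 24 / 52.328 = 496130 BTU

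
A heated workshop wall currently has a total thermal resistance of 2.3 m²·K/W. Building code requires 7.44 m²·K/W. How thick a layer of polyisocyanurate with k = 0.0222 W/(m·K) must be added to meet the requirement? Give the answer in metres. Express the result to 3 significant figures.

0.114 m

ΔR = 7.44 − 2.3 = 5.14 m²·K/W
L = ΔR × k = 5.14 × 0.0222 = 0.1141 m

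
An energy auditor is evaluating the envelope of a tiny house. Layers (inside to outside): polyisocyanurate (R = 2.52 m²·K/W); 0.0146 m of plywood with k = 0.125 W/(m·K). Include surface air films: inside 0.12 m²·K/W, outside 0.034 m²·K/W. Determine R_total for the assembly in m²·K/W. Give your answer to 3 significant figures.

0.0146/0.125 = 0.1168
R_total = 0.12 + 2.52 + 0.1168 + 0.034 = 2.791 m²·K/W

2.79 m²·K/W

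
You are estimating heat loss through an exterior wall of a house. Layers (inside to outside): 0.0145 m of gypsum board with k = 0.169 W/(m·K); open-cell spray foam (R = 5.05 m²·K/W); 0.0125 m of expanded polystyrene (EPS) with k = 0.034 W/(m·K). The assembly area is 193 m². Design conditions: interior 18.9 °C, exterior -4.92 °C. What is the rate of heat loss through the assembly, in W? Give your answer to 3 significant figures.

0.0145/0.169 = 0.0858
0.0125/0.034 = 0.3676
R_total = 0.0858 + 5.05 + 0.3676 = 5.503 m²·K/W
Q = A·ΔT/R = 193 × (18.9 − (-4.92)) / 5.503 = 835.3 W

835 W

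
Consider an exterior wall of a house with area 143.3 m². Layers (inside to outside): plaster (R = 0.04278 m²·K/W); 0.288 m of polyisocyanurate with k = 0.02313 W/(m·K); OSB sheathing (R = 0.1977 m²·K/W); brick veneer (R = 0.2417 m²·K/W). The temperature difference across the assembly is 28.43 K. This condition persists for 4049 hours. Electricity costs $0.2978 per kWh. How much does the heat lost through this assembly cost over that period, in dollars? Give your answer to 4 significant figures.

0.288/0.02313 = 12.451
R_total = 0.04278 + 12.451 + 0.1977 + 0.2417 = 12.934 m²·K/W
Q = 143.3 × 28.43 / 12.934 = 315 W
E = 315 W × 4049 h / 1000 = 1275.4 kWh
Cost = 1275.4 × 0.2978 = $379.82

379.8 dollars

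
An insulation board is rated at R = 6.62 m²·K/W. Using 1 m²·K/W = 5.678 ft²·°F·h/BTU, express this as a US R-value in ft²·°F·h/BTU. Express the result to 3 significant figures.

R_US = 6.62 × 5.678 = 37.59

37.6 ft²·°F·h/BTU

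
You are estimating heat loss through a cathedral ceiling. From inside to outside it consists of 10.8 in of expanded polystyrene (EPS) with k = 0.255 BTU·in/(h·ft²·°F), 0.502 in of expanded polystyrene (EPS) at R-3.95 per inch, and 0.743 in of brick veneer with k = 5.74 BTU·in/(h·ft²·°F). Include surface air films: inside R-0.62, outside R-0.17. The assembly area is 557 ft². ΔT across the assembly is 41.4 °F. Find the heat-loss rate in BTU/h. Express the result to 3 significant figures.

510 BTU/h

10.8/0.255 = 42.35
0.502 × 3.95 = 1.983
0.743/5.74 = 0.1294
R_total = 0.62 + 42.35 + 1.983 + 0.1294 + 0.17 = 45.26 ft²·°F·h/BTU
Q = A·ΔT/R = 557 × 41.4 / 45.26 = 509.5 BTU/h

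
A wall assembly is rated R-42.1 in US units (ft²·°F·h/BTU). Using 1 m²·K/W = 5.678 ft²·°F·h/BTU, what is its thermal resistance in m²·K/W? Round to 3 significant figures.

7.41 m²·K/W

R_SI = 42.1/5.678 = 7.415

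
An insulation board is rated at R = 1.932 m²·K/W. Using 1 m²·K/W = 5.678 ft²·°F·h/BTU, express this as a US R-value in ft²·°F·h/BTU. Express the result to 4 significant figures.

10.97 ft²·°F·h/BTU

R_US = 1.932 × 5.678 = 10.97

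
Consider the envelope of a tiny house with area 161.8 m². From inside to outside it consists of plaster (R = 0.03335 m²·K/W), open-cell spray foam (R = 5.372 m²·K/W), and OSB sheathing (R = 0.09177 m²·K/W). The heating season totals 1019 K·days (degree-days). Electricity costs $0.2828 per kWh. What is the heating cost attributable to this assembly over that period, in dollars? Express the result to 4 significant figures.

203.6 dollars

R_total = 0.03335 + 5.372 + 0.09177 = 5.4971 m²·K/W
E = A × HDD × 24 / R / 1000 = 161.8 × 1019 × 24 / 5.4971 / 1000 = 719.83 kWh
Cost = 719.83 × 0.2828 = $203.57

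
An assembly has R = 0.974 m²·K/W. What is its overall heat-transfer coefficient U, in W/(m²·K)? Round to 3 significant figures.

1.03 W/(m²·K)

U = 1/R = 1/0.974 = 1.027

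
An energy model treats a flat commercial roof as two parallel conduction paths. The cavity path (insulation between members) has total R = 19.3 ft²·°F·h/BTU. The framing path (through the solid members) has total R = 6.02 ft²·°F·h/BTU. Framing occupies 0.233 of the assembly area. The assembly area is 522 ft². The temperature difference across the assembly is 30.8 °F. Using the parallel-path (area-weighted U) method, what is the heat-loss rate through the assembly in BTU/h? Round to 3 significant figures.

U_eff = 0.767/19.3 + 0.233/6.02 = 0.03974 + 0.0387 = 0.07845
R_eff = 1/U_eff = 12.75 ft²·°F·h/BTU
Q = 522 × 30.8 / 12.75 = 1261 BTU/h

1260 BTU/h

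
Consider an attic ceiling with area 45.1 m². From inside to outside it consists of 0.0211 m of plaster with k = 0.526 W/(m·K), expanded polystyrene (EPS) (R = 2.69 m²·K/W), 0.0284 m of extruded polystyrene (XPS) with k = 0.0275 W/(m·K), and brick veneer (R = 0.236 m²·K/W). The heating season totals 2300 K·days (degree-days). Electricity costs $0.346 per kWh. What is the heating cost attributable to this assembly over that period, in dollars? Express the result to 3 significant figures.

0.0211/0.526 = 0.04011
0.0284/0.0275 = 1.033
R_total = 0.04011 + 2.69 + 1.033 + 0.236 = 3.999 m²·K/W
E = A × HDD × 24 / R / 1000 = 45.1 × 2300 × 24 / 3.999 / 1000 = 622.6 kWh
Cost = 622.6 × 0.346 = $215.4

215 dollars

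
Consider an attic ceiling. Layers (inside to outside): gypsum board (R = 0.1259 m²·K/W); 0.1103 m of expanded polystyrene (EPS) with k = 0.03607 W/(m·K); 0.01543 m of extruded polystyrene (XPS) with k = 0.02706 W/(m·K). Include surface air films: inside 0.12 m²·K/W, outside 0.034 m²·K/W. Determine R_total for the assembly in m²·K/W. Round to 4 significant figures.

0.1103/0.03607 = 3.0579
0.01543/0.02706 = 0.57021
R_total = 0.12 + 0.1259 + 3.0579 + 0.57021 + 0.034 = 3.9081 m²·K/W

3.908 m²·K/W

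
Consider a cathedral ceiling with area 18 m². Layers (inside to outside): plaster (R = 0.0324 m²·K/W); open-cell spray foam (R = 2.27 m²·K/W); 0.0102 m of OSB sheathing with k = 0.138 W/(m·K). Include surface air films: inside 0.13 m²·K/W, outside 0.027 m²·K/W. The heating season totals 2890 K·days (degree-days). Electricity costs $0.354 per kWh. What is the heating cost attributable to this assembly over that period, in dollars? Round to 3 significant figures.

0.0102/0.138 = 0.07391
R_total = 0.13 + 0.0324 + 2.27 + 0.07391 + 0.027 = 2.533 m²·K/W
E = A × HDD × 24 / R / 1000 = 18 × 2890 × 24 / 2.533 / 1000 = 492.8 kWh
Cost = 492.8 × 0.354 = $174.5

174 dollars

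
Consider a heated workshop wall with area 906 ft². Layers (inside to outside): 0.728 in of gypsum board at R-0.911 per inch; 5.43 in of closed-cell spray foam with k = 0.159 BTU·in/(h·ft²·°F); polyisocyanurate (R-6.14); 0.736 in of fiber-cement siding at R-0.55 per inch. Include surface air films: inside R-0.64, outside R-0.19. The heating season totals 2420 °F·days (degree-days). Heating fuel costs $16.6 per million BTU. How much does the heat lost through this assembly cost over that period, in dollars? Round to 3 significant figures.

0.728 × 0.911 = 0.6632
5.43/0.159 = 34.15
0.736 × 0.55 = 0.4048
R_total = 0.64 + 0.6632 + 34.15 + 6.14 + 0.4048 + 0.19 = 42.19 ft²·°F·h/BTU
E = A × HDD × 24 / R = 906 × 2420 × 24 / 42.19 = 1247000 BTU
Cost = 1247000/10⁶ × 16.6 = $20.7

20.7 dollars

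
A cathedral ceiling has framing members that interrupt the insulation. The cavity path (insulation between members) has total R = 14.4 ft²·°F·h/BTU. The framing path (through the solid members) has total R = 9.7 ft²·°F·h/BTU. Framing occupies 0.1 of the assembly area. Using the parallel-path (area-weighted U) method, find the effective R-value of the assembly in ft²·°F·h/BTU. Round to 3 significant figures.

U_eff = 0.9/14.4 + 0.1/9.7 = 0.0625 + 0.01031 = 0.07281
R_eff = 1/U_eff = 13.73 ft²·°F·h/BTU

13.7 ft²·°F·h/BTU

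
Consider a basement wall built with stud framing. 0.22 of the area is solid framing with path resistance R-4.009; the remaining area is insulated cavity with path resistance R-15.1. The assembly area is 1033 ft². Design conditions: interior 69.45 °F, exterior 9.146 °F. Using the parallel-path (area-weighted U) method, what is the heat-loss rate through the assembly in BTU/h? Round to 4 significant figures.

U_eff = 0.78/15.1 + 0.22/4.009 = 0.051656 + 0.054877 = 0.10653
R_eff = 1/U_eff = 9.3868 ft²·°F·h/BTU
Q = 1033 × (69.45 − 9.146) / 9.3868 = 6636.3 BTU/h

6636 BTU/h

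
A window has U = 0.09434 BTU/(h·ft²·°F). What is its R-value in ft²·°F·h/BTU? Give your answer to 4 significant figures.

10.60 ft²·°F·h/BTU

R = 1/U = 1/0.09434 = 10.6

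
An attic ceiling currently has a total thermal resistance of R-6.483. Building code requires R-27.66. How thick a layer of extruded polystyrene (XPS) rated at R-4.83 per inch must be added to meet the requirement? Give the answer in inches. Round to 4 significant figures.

4.384 in

ΔR = 27.66 − 6.483 = 21.177 ft²·°F·h/BTU
L = ΔR / (R/in) = 21.177/4.83 = 4.3845 in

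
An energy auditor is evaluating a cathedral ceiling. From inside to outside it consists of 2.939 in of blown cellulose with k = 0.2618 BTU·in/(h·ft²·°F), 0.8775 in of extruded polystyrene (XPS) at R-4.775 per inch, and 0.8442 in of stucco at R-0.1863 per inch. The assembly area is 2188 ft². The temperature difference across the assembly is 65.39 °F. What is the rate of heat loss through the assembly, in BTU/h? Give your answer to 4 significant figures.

9187 BTU/h

2.939/0.2618 = 11.226
0.8775 × 4.775 = 4.1901
0.8442 × 0.1863 = 0.15727
R_total = 11.226 + 4.1901 + 0.15727 = 15.573 ft²·°F·h/BTU
Q = A·ΔT/R = 2188 × 65.39 / 15.573 = 9187 BTU/h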